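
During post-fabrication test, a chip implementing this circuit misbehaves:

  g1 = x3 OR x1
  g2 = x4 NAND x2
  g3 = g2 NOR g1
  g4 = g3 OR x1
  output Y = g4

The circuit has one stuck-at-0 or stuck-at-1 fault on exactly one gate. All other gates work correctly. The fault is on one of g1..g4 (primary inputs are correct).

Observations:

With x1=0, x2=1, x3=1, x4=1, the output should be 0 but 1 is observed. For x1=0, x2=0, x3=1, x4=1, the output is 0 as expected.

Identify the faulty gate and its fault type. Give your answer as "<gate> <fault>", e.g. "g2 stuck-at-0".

Fault-free values for test 1 (x1=0, x2=1, x3=1, x4=1): g1=1, g2=0, g3=0, g4=0, giving Y=0. Observed 1.
Test 1: faults giving observed 1 are {g1 stuck-at-0, g3 stuck-at-1, g4 stuck-at-1}.
Test 2 (x1=0, x2=0, x3=1, x4=1): fault-free g1=1, g2=1, g3=0, g4=0 → 0; observed 0. Eliminates g3 stuck-at-1, g4 stuck-at-1.
Only g1 stuck-at-0 is consistent with every test.

g1 stuck-at-0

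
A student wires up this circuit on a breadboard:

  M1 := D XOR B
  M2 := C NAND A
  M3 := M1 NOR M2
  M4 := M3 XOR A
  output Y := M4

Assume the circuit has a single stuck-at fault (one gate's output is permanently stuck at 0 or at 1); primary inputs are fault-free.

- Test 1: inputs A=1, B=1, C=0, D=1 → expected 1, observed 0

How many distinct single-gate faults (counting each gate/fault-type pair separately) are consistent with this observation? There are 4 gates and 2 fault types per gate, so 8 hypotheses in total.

Fault-free: M1=0, M2=1, M3=0, M4=1 → 1. Observed 0.
  M1 stuck-at-0: output 1 ✗
  M1 stuck-at-1: output 1 ✗
  M2 stuck-at-0: output 0 ✓
  M2 stuck-at-1: output 1 ✗
  M3 stuck-at-0: output 1 ✗
  M3 stuck-at-1: output 0 ✓
  M4 stuck-at-0: output 0 ✓
  M4 stuck-at-1: output 1 ✗
Consistent faults: {M2 stuck-at-0, M3 stuck-at-1, M4 stuck-at-0} — 3 in all.

3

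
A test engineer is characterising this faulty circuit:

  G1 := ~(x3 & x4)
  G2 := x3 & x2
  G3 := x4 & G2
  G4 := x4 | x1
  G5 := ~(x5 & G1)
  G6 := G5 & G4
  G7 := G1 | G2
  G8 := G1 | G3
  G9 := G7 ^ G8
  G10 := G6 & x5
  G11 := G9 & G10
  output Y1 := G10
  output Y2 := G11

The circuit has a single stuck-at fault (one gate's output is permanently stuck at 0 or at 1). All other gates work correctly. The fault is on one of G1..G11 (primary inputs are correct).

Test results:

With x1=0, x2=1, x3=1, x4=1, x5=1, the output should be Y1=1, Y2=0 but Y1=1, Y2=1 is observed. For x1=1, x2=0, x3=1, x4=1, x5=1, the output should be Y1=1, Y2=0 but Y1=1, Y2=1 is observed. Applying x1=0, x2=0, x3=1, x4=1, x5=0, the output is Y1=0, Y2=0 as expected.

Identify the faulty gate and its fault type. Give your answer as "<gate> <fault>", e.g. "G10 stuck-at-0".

Fault-free values for test 1 (x1=0, x2=1, x3=1, x4=1, x5=1): G1=0, G2=1, G3=1, G4=1, G5=1, G6=1, G7=1, G8=1, G9=0, G10=1, G11=0, giving Y1=1, Y2=0. Observed Y1=1, Y2=1.
Test 1: faults giving observed Y1=1, Y2=1 are {G3 stuck-at-0, G7 stuck-at-0, G8 stuck-at-0, G9 stuck-at-1, G11 stuck-at-1}.
Test 2 (x1=1, x2=0, x3=1, x4=1, x5=1): fault-free G1=0, G2=0, G3=0, G4=1, G5=1, G6=1, G7=0, G8=0, G9=0, G10=1, G11=0 → Y1=1, Y2=0; observed Y1=1, Y2=1. Eliminates G3 stuck-at-0, G7 stuck-at-0, G8 stuck-at-0.
Test 3 (x1=0, x2=0, x3=1, x4=1, x5=0): fault-free G1=0, G2=0, G3=0, G4=1, G5=1, G6=1, G7=0, G8=0, G9=0, G10=0, G11=0 → Y1=0, Y2=0; observed Y1=0, Y2=0. Eliminates G11 stuck-at-1.
Only G9 stuck-at-1 is consistent with every test.

G9 stuck-at-1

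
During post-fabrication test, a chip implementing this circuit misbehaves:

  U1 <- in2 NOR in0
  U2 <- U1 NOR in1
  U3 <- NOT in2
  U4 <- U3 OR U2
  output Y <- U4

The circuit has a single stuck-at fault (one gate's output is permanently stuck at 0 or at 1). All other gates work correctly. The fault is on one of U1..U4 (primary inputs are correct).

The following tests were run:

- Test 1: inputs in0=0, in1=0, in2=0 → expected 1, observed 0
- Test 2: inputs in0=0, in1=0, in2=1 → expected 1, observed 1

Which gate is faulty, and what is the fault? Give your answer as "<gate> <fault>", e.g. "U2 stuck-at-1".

U3 stuck-at-0

Fault-free values for test 1 (in0=0, in1=0, in2=0): U1=1, U2=0, U3=1, U4=1, giving Y=1. Observed 0.
Test 1: faults giving observed 0 are {U3 stuck-at-0, U4 stuck-at-0}.
Test 2 (in0=0, in1=0, in2=1): fault-free U1=0, U2=1, U3=0, U4=1 → 1; observed 1. Eliminates U4 stuck-at-0.
Only U3 stuck-at-0 is consistent with every test.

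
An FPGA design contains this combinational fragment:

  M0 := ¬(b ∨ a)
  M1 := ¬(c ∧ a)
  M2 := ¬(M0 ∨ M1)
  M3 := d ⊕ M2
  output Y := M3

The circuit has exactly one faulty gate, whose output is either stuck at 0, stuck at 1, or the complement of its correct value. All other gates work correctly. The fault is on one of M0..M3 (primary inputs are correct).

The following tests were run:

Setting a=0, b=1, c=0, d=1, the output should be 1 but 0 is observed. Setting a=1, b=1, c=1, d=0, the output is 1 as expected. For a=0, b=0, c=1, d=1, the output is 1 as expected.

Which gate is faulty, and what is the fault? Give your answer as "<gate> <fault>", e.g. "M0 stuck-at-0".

M1 stuck-at-0

Fault-free values for test 1 (a=0, b=1, c=0, d=1): M0=0, M1=1, M2=0, M3=1, giving Y=1. Observed 0.
Test 1: faults giving observed 0 are {M1 stuck-at-0, M1 inverted output, M2 stuck-at-1, M2 inverted output, M3 stuck-at-0, M3 inverted output}.
Test 2 (a=1, b=1, c=1, d=0): fault-free M0=0, M1=0, M2=1, M3=1 → 1; observed 1. Eliminates M1 inverted output, M2 inverted output, M3 stuck-at-0, M3 inverted output.
Test 3 (a=0, b=0, c=1, d=1): fault-free M0=1, M1=1, M2=0, M3=1 → 1; observed 1. Eliminates M2 stuck-at-1.
Only M1 stuck-at-0 is consistent with every test.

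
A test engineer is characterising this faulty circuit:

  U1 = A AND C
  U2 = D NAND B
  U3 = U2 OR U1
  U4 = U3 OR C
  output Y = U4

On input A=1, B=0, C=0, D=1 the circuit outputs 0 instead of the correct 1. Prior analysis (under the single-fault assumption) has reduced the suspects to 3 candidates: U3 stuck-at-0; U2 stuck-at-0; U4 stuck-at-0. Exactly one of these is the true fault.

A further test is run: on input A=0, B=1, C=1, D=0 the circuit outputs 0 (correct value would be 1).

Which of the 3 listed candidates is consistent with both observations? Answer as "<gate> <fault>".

U4 stuck-at-0

Evaluate each candidate on input A=0, B=1, C=1, D=0:
  U3 stuck-at-0: U1=0, U2=1, U3=0 [stuck-at-0], U4=1 → 1 — eliminated
  U2 stuck-at-0: U1=0, U2=0 [stuck-at-0], U3=0, U4=1 → 1 — eliminated
  U4 stuck-at-0: U1=0, U2=1, U3=1, U4=0 [stuck-at-0] → 0 — matches
Only U4 stuck-at-0 reproduces the observed 0.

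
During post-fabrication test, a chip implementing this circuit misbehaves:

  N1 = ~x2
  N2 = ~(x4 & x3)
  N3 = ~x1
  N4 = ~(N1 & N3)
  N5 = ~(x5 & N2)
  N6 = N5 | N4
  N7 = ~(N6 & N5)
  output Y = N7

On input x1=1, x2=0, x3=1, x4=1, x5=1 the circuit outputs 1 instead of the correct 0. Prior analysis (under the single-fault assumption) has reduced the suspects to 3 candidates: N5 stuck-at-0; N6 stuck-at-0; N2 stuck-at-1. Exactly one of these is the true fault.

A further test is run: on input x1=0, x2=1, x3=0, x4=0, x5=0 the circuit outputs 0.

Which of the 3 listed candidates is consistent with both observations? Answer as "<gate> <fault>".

N2 stuck-at-1

Evaluate each candidate on input x1=0, x2=1, x3=0, x4=0, x5=0:
  N5 stuck-at-0: N1=0, N2=1, N3=1, N4=1, N5=0 [stuck-at-0], N6=1, N7=1 → 1 — eliminated
  N6 stuck-at-0: N1=0, N2=1, N3=1, N4=1, N5=1, N6=0 [stuck-at-0], N7=1 → 1 — eliminated
  N2 stuck-at-1: N1=0, N2=1 [stuck-at-1], N3=1, N4=1, N5=1, N6=1, N7=0 → 0 — matches
Only N2 stuck-at-1 reproduces the observed 0.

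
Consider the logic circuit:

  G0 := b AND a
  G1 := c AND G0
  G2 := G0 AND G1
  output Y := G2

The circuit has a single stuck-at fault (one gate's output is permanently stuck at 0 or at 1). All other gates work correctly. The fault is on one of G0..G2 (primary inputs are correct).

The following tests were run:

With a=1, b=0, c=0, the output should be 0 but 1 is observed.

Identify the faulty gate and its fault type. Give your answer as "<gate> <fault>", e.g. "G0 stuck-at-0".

G2 stuck-at-1

Fault-free values for test 1 (a=1, b=0, c=0): G0=0, G1=0, G2=0, giving Y=0. Observed 1.
Test 1: faults giving observed 1 are {G2 stuck-at-1}.
Only G2 stuck-at-1 is consistent with every test.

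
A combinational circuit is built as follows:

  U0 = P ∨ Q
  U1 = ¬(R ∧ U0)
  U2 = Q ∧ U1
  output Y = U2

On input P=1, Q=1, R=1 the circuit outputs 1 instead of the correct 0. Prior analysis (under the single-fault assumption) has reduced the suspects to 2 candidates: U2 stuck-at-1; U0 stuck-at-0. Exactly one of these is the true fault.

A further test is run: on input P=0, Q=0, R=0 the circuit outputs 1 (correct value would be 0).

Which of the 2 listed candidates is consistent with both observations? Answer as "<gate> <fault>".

Evaluate each candidate on input P=0, Q=0, R=0:
  U2 stuck-at-1: U0=0, U1=1, U2=1 [stuck-at-1] → 1 — matches
  U0 stuck-at-0: U0=0 [stuck-at-0], U1=1, U2=0 → 0 — eliminated
Only U2 stuck-at-1 reproduces the observed 1.

U2 stuck-at-1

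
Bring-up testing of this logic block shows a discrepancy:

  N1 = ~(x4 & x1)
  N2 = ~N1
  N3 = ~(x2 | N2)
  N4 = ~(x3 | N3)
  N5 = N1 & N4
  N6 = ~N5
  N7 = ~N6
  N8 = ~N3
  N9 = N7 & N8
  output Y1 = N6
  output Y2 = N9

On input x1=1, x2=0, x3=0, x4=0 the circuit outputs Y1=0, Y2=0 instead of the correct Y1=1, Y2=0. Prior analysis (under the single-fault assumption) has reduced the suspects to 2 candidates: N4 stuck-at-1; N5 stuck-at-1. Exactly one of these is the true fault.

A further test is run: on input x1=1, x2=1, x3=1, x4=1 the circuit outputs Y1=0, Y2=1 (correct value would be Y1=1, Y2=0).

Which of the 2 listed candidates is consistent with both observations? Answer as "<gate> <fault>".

Evaluate each candidate on input x1=1, x2=1, x3=1, x4=1:
  N4 stuck-at-1: N1=0, N2=1, N3=0, N4=1 [stuck-at-1], N5=0, N6=1, N7=0, N8=1, N9=0 → Y1=1, Y2=0 — eliminated
  N5 stuck-at-1: N1=0, N2=1, N3=0, N4=0, N5=1 [stuck-at-1], N6=0, N7=1, N8=1, N9=1 → Y1=0, Y2=1 — matches
Only N5 stuck-at-1 reproduces the observed Y1=0, Y2=1.

N5 stuck-at-1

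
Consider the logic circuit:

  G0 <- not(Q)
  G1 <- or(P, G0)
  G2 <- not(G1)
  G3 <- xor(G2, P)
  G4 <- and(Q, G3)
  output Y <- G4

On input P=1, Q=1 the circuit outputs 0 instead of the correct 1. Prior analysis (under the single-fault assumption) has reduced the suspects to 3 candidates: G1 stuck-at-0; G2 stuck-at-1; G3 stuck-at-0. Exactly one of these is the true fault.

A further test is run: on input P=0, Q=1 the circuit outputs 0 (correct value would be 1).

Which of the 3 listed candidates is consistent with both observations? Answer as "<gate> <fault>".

G3 stuck-at-0

Evaluate each candidate on input P=0, Q=1:
  G1 stuck-at-0: G0=0, G1=0 [stuck-at-0], G2=1, G3=1, G4=1 → 1 — eliminated
  G2 stuck-at-1: G0=0, G1=0, G2=1 [stuck-at-1], G3=1, G4=1 → 1 — eliminated
  G3 stuck-at-0: G0=0, G1=0, G2=1, G3=0 [stuck-at-0], G4=0 → 0 — matches
Only G3 stuck-at-0 reproduces the observed 0.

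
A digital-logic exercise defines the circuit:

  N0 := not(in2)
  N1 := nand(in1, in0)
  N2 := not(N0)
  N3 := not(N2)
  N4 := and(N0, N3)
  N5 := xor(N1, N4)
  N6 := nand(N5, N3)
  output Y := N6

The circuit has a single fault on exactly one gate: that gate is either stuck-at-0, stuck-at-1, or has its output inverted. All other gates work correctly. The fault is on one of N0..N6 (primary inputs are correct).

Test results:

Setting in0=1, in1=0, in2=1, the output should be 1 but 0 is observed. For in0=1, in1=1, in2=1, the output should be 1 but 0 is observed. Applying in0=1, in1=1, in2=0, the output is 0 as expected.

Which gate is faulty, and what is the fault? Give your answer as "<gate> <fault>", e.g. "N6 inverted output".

N6 stuck-at-0

Fault-free values for test 1 (in0=1, in1=0, in2=1): N0=0, N1=1, N2=1, N3=0, N4=0, N5=1, N6=1, giving Y=1. Observed 0.
Test 1: faults giving observed 0 are {N2 stuck-at-0, N2 inverted output, N3 stuck-at-1, N3 inverted output, N6 stuck-at-0, N6 inverted output}.
Test 2 (in0=1, in1=1, in2=1): fault-free N0=0, N1=0, N2=1, N3=0, N4=0, N5=0, N6=1 → 1; observed 0. Eliminates N2 stuck-at-0, N2 inverted output, N3 stuck-at-1, N3 inverted output.
Test 3 (in0=1, in1=1, in2=0): fault-free N0=1, N1=0, N2=0, N3=1, N4=1, N5=1, N6=0 → 0; observed 0. Eliminates N6 inverted output.
Only N6 stuck-at-0 is consistent with every test.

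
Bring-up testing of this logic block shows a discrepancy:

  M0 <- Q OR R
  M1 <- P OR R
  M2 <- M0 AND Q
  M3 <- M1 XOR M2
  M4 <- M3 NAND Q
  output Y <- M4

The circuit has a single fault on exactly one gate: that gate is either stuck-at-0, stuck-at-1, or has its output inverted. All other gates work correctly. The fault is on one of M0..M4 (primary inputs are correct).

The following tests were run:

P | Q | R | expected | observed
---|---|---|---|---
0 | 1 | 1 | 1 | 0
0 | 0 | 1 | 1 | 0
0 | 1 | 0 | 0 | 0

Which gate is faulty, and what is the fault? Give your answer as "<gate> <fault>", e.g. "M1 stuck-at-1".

Fault-free values for test 1 (P=0, Q=1, R=1): M0=1, M1=1, M2=1, M3=0, M4=1, giving Y=1. Observed 0.
Test 1: faults giving observed 0 are {M0 stuck-at-0, M0 inverted output, M1 stuck-at-0, M1 inverted output, M2 stuck-at-0, M2 inverted output, M3 stuck-at-1, M3 inverted output, M4 stuck-at-0, M4 inverted output}.
Test 2 (P=0, Q=0, R=1): fault-free M0=1, M1=1, M2=0, M3=1, M4=1 → 1; observed 0. Eliminates M0 stuck-at-0, M0 inverted output, M1 stuck-at-0, M1 inverted output, M2 stuck-at-0, M2 inverted output, M3 stuck-at-1, M3 inverted output.
Test 3 (P=0, Q=1, R=0): fault-free M0=1, M1=0, M2=1, M3=1, M4=0 → 0; observed 0. Eliminates M4 inverted output.
Only M4 stuck-at-0 is consistent with every test.

M4 stuck-at-0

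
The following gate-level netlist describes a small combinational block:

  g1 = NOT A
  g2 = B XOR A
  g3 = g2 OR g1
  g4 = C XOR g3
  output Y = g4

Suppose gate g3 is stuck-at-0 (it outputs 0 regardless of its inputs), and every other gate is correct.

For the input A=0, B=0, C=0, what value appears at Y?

0

Propagate with g3 forced: g1=1, g2=0, g3=0 [stuck-at-0], g4=0.
So Y = 0. (Without the fault it would be 1.)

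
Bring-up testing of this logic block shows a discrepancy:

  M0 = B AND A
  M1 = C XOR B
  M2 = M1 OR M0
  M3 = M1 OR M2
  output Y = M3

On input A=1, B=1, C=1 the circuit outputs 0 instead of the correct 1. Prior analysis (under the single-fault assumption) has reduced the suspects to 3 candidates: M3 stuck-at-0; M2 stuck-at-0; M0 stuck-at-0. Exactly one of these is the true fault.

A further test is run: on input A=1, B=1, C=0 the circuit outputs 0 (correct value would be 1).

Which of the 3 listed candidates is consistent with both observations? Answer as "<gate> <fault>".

Evaluate each candidate on input A=1, B=1, C=0:
  M3 stuck-at-0: M0=1, M1=1, M2=1, M3=0 [stuck-at-0] → 0 — matches
  M2 stuck-at-0: M0=1, M1=1, M2=0 [stuck-at-0], M3=1 → 1 — eliminated
  M0 stuck-at-0: M0=0 [stuck-at-0], M1=1, M2=1, M3=1 → 1 — eliminated
Only M3 stuck-at-0 reproduces the observed 0.

M3 stuck-at-0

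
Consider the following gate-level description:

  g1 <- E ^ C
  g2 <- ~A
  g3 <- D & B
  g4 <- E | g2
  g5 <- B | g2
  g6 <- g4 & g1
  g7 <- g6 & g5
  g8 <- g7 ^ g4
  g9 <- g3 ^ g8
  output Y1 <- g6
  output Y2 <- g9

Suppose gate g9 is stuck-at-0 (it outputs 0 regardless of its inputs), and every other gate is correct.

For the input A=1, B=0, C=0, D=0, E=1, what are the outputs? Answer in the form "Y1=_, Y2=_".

Propagate with g9 forced: g1=1, g2=0, g3=0, g4=1, g5=0, g6=1, g7=0, g8=1, g9=0 [stuck-at-0].
So the outputs are Y1=1, Y2=0. (Without the fault they would be Y1=1, Y2=1.)

Y1=1, Y2=0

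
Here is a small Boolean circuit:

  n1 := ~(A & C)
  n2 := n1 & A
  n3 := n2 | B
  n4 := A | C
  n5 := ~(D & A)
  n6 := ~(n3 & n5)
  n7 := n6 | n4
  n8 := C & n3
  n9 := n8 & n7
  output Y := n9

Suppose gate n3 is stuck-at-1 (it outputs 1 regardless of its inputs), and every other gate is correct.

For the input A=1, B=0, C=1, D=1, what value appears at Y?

1

Propagate with n3 forced: n1=0, n2=0, n3=1 [stuck-at-1], n4=1, n5=0, n6=1, n7=1, n8=1, n9=1.
So Y = 1. (Without the fault it would be 0.)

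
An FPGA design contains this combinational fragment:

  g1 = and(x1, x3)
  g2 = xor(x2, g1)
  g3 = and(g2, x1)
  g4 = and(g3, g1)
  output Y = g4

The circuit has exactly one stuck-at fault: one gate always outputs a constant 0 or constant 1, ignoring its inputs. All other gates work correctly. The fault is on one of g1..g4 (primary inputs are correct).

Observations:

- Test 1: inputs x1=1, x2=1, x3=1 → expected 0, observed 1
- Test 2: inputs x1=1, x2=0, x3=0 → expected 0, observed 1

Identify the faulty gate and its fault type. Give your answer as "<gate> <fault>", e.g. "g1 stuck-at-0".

g4 stuck-at-1

Fault-free values for test 1 (x1=1, x2=1, x3=1): g1=1, g2=0, g3=0, g4=0, giving Y=0. Observed 1.
Test 1: faults giving observed 1 are {g2 stuck-at-1, g3 stuck-at-1, g4 stuck-at-1}.
Test 2 (x1=1, x2=0, x3=0): fault-free g1=0, g2=0, g3=0, g4=0 → 0; observed 1. Eliminates g2 stuck-at-1, g3 stuck-at-1.
Only g4 stuck-at-1 is consistent with every test.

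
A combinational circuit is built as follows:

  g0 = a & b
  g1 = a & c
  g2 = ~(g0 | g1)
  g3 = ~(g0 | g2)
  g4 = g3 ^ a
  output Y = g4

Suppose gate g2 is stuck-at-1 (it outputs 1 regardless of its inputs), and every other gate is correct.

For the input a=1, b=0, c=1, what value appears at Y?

1

Propagate with g2 forced: g0=0, g1=1, g2=1 [stuck-at-1], g3=0, g4=1.
So Y = 1. (Without the fault it would be 0.)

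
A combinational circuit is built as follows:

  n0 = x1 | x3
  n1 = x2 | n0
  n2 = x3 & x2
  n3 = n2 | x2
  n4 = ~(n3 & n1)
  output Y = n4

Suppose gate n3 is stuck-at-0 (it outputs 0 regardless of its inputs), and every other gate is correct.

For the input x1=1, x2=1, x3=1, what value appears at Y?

1

Propagate with n3 forced: n0=1, n1=1, n2=1, n3=0 [stuck-at-0], n4=1.
So Y = 1. (Without the fault it would be 0.)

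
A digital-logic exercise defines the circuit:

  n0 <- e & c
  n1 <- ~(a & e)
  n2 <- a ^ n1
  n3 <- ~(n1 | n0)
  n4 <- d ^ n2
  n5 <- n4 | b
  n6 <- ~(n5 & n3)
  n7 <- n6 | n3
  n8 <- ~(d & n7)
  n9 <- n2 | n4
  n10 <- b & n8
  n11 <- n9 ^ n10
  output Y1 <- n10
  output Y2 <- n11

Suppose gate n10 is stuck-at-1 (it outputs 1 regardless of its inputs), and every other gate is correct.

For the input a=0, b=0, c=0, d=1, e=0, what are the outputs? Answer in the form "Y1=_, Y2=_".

Propagate with n10 forced: n0=0, n1=1, n2=1, n3=0, n4=0, n5=0, n6=1, n7=1, n8=0, n9=1, n10=1 [stuck-at-1], n11=0.
So the outputs are Y1=1, Y2=0. (Without the fault they would be Y1=0, Y2=1.)

Y1=1, Y2=0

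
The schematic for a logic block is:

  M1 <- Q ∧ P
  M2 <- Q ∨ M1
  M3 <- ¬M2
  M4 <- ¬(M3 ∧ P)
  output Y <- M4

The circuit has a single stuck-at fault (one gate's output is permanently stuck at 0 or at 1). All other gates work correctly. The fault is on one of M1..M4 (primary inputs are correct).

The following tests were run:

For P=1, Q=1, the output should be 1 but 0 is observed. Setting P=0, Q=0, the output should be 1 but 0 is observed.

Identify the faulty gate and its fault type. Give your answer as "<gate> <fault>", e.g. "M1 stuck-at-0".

M4 stuck-at-0

Fault-free values for test 1 (P=1, Q=1): M1=1, M2=1, M3=0, M4=1, giving Y=1. Observed 0.
Test 1: faults giving observed 0 are {M2 stuck-at-0, M3 stuck-at-1, M4 stuck-at-0}.
Test 2 (P=0, Q=0): fault-free M1=0, M2=0, M3=1, M4=1 → 1; observed 0. Eliminates M2 stuck-at-0, M3 stuck-at-1.
Only M4 stuck-at-0 is consistent with every test.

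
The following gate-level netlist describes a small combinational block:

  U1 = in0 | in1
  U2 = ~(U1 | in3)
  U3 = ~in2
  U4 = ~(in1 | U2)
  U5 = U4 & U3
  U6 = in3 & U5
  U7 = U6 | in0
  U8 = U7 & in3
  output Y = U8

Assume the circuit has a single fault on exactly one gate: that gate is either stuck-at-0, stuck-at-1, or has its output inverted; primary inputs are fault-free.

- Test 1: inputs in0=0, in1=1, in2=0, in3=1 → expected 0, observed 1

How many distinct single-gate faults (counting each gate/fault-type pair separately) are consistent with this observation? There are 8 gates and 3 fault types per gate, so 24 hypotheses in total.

Fault-free: U1=1, U2=0, U3=1, U4=0, U5=0, U6=0, U7=0, U8=0 → 0. Observed 1.
  U1: none of the 3 fault types match ✗
  U2: none of the 3 fault types match ✗
  U3: none of the 3 fault types match ✗
  U4: stuck-at-1, inverted output ✓; others ✗
  U5: stuck-at-1, inverted output ✓; others ✗
  U6: stuck-at-1, inverted output ✓; others ✗
  U7: stuck-at-1, inverted output ✓; others ✗
  U8: stuck-at-1, inverted output ✓; others ✗
Consistent faults: {U4 stuck-at-1, U4 inverted output, U5 stuck-at-1, U5 inverted output, U6 stuck-at-1, U6 inverted output, U7 stuck-at-1, U7 inverted output, U8 stuck-at-1, U8 inverted output} — 10 in all.

10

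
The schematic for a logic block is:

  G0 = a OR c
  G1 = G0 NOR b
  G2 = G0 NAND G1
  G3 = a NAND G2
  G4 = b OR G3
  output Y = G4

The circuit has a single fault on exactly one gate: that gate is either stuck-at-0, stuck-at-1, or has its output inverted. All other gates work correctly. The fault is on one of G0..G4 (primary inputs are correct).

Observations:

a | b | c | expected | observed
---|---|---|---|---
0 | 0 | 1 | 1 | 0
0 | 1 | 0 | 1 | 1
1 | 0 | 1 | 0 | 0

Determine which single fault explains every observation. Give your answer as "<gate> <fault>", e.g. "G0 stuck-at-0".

G3 stuck-at-0

Fault-free values for test 1 (a=0, b=0, c=1): G0=1, G1=0, G2=1, G3=1, G4=1, giving Y=1. Observed 0.
Test 1: faults giving observed 0 are {G3 stuck-at-0, G3 inverted output, G4 stuck-at-0, G4 inverted output}.
Test 2 (a=0, b=1, c=0): fault-free G0=0, G1=0, G2=1, G3=1, G4=1 → 1; observed 1. Eliminates G4 stuck-at-0, G4 inverted output.
Test 3 (a=1, b=0, c=1): fault-free G0=1, G1=0, G2=1, G3=0, G4=0 → 0; observed 0. Eliminates G3 inverted output.
Only G3 stuck-at-0 is consistent with every test.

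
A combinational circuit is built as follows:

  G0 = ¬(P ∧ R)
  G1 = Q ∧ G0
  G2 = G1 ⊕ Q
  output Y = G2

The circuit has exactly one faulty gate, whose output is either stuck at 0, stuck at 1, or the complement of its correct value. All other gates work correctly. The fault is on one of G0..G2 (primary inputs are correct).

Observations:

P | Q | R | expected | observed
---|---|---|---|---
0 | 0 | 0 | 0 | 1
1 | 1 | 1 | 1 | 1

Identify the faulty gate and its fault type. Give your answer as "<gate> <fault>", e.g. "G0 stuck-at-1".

Fault-free values for test 1 (P=0, Q=0, R=0): G0=1, G1=0, G2=0, giving Y=0. Observed 1.
Test 1: faults giving observed 1 are {G1 stuck-at-1, G1 inverted output, G2 stuck-at-1, G2 inverted output}.
Test 2 (P=1, Q=1, R=1): fault-free G0=0, G1=0, G2=1 → 1; observed 1. Eliminates G1 stuck-at-1, G1 inverted output, G2 inverted output.
Only G2 stuck-at-1 is consistent with every test.

G2 stuck-at-1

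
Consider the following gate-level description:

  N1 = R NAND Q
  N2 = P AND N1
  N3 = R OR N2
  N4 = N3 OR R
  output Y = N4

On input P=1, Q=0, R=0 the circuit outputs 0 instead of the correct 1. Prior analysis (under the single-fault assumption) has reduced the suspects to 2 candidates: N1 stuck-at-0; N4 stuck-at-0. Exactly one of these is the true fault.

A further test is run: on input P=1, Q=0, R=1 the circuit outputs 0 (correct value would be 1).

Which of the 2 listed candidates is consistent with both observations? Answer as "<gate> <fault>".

N4 stuck-at-0

Evaluate each candidate on input P=1, Q=0, R=1:
  N1 stuck-at-0: N1=0 [stuck-at-0], N2=0, N3=1, N4=1 → 1 — eliminated
  N4 stuck-at-0: N1=1, N2=1, N3=1, N4=0 [stuck-at-0] → 0 — matches
Only N4 stuck-at-0 reproduces the observed 0.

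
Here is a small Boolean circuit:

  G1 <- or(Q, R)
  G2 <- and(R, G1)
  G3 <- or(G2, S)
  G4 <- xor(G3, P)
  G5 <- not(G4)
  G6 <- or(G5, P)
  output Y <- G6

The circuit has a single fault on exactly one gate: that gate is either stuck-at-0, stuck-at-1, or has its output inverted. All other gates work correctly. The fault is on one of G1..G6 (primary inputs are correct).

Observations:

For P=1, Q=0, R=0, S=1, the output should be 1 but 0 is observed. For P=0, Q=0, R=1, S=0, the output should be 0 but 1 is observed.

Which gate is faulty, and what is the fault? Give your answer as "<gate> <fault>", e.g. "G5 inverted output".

Fault-free values for test 1 (P=1, Q=0, R=0, S=1): G1=0, G2=0, G3=1, G4=0, G5=1, G6=1, giving Y=1. Observed 0.
Test 1: faults giving observed 0 are {G6 stuck-at-0, G6 inverted output}.
Test 2 (P=0, Q=0, R=1, S=0): fault-free G1=1, G2=1, G3=1, G4=1, G5=0, G6=0 → 0; observed 1. Eliminates G6 stuck-at-0.
Only G6 inverted output is consistent with every test.

G6 inverted output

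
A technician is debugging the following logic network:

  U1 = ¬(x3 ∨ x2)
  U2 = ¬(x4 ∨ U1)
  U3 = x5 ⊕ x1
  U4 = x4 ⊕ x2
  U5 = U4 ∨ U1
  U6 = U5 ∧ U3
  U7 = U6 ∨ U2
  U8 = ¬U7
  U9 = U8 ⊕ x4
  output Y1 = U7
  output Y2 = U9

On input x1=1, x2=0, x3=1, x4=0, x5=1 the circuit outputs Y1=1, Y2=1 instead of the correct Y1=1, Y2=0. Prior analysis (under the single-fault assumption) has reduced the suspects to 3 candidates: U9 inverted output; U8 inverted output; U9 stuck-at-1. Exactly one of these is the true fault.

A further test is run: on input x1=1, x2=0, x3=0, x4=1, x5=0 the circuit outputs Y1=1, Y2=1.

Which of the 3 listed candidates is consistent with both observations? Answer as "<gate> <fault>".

U9 stuck-at-1

Evaluate each candidate on input x1=1, x2=0, x3=0, x4=1, x5=0:
  U9 inverted output: U1=1, U2=0, U3=1, U4=1, U5=1, U6=1, U7=1, U8=0, U9=0 [inverted output] → Y1=1, Y2=0 — eliminated
  U8 inverted output: U1=1, U2=0, U3=1, U4=1, U5=1, U6=1, U7=1, U8=1 [inverted output], U9=0 → Y1=1, Y2=0 — eliminated
  U9 stuck-at-1: U1=1, U2=0, U3=1, U4=1, U5=1, U6=1, U7=1, U8=0, U9=1 [stuck-at-1] → Y1=1, Y2=1 — matches
Only U9 stuck-at-1 reproduces the observed Y1=1, Y2=1.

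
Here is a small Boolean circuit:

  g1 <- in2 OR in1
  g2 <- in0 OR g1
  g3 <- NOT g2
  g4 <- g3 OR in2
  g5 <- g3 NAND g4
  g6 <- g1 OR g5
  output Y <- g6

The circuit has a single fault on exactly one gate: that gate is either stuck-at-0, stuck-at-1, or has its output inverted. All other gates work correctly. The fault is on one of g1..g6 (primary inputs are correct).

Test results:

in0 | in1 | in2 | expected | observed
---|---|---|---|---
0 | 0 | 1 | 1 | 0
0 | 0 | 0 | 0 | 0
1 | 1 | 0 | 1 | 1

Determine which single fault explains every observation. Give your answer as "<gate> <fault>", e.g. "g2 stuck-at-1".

g1 stuck-at-0

Fault-free values for test 1 (in0=0, in1=0, in2=1): g1=1, g2=1, g3=0, g4=1, g5=1, g6=1, giving Y=1. Observed 0.
Test 1: faults giving observed 0 are {g1 stuck-at-0, g1 inverted output, g6 stuck-at-0, g6 inverted output}.
Test 2 (in0=0, in1=0, in2=0): fault-free g1=0, g2=0, g3=1, g4=1, g5=0, g6=0 → 0; observed 0. Eliminates g1 inverted output, g6 inverted output.
Test 3 (in0=1, in1=1, in2=0): fault-free g1=1, g2=1, g3=0, g4=0, g5=1, g6=1 → 1; observed 1. Eliminates g6 stuck-at-0.
Only g1 stuck-at-0 is consistent with every test.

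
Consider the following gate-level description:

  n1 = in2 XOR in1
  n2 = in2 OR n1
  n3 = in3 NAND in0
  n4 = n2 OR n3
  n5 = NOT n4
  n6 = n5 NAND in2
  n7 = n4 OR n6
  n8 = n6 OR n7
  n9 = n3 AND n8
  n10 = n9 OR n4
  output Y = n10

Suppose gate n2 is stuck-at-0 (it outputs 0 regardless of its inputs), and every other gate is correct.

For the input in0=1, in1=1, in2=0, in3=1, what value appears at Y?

0

Propagate with n2 forced: n1=1, n2=0 [stuck-at-0], n3=0, n4=0, n5=1, n6=1, n7=1, n8=1, n9=0, n10=0.
So Y = 0. (Without the fault it would be 1.)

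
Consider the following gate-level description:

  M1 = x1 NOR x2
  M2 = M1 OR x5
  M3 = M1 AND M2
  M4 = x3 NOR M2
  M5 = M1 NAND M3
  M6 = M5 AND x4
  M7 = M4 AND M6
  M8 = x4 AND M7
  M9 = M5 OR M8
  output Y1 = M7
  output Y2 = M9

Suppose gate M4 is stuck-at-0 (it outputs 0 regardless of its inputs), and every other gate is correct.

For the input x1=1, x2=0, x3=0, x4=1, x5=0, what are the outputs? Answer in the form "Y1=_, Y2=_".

Propagate with M4 forced: M1=0, M2=0, M3=0, M4=0 [stuck-at-0], M5=1, M6=1, M7=0, M8=0, M9=1.
So the outputs are Y1=0, Y2=1. (Without the fault they would be Y1=1, Y2=1.)

Y1=0, Y2=1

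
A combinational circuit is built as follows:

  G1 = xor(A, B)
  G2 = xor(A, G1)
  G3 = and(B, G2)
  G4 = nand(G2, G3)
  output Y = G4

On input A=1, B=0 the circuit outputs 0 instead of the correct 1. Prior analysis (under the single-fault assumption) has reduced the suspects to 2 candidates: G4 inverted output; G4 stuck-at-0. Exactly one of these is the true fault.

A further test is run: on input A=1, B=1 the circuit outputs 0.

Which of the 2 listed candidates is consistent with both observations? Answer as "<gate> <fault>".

G4 stuck-at-0

Evaluate each candidate on input A=1, B=1:
  G4 inverted output: G1=0, G2=1, G3=1, G4=1 [inverted output] → 1 — eliminated
  G4 stuck-at-0: G1=0, G2=1, G3=1, G4=0 [stuck-at-0] → 0 — matches
Only G4 stuck-at-0 reproduces the observed 0.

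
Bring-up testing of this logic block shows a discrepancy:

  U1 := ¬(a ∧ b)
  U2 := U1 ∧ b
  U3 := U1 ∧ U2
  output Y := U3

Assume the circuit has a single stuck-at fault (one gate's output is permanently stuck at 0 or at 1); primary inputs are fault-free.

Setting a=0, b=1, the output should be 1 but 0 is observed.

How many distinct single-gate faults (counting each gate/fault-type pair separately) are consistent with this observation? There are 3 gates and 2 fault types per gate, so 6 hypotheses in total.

Fault-free: U1=1, U2=1, U3=1 → 1. Observed 0.
  U1 stuck-at-0: output 0 ✓
  U1 stuck-at-1: output 1 ✗
  U2 stuck-at-0: output 0 ✓
  U2 stuck-at-1: output 1 ✗
  U3 stuck-at-0: output 0 ✓
  U3 stuck-at-1: output 1 ✗
Consistent faults: {U1 stuck-at-0, U2 stuck-at-0, U3 stuck-at-0} — 3 in all.

3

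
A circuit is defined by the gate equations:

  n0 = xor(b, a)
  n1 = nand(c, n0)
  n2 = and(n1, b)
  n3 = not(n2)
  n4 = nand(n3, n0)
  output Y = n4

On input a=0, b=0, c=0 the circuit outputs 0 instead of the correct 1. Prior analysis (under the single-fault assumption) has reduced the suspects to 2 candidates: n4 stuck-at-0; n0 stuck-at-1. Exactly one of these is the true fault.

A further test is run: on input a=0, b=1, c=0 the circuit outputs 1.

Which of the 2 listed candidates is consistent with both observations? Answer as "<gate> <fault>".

Evaluate each candidate on input a=0, b=1, c=0:
  n4 stuck-at-0: n0=1, n1=1, n2=1, n3=0, n4=0 [stuck-at-0] → 0 — eliminated
  n0 stuck-at-1: n0=1 [stuck-at-1], n1=1, n2=1, n3=0, n4=1 → 1 — matches
Only n0 stuck-at-1 reproduces the observed 1.

n0 stuck-at-1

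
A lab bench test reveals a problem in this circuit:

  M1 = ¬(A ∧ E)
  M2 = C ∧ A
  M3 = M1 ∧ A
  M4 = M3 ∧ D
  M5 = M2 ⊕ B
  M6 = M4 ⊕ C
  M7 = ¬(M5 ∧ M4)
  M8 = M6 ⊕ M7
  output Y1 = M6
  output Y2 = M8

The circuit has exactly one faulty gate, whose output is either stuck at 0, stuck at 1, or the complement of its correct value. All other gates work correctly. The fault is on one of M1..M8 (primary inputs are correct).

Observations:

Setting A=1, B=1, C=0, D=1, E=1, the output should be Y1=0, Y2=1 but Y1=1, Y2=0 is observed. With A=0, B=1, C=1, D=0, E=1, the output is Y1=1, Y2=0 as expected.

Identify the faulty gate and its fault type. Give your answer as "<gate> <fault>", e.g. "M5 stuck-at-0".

M6 stuck-at-1

Fault-free values for test 1 (A=1, B=1, C=0, D=1, E=1): M1=0, M2=0, M3=0, M4=0, M5=1, M6=0, M7=1, M8=1, giving Y1=0, Y2=1. Observed Y1=1, Y2=0.
Test 1: faults giving observed Y1=1, Y2=0 are {M6 stuck-at-1, M6 inverted output}.
Test 2 (A=0, B=1, C=1, D=0, E=1): fault-free M1=1, M2=0, M3=0, M4=0, M5=1, M6=1, M7=1, M8=0 → Y1=1, Y2=0; observed Y1=1, Y2=0. Eliminates M6 inverted output.
Only M6 stuck-at-1 is consistent with every test.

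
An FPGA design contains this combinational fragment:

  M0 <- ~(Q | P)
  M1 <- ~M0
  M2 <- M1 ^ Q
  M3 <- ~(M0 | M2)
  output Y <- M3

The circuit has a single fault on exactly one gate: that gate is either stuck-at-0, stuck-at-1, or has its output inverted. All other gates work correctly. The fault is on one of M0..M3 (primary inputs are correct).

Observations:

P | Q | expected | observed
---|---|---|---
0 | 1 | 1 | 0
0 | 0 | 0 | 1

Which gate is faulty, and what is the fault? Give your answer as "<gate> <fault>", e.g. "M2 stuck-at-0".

Fault-free values for test 1 (P=0, Q=1): M0=0, M1=1, M2=0, M3=1, giving Y=1. Observed 0.
Test 1: faults giving observed 0 are {M0 stuck-at-1, M0 inverted output, M1 stuck-at-0, M1 inverted output, M2 stuck-at-1, M2 inverted output, M3 stuck-at-0, M3 inverted output}.
Test 2 (P=0, Q=0): fault-free M0=1, M1=0, M2=0, M3=0 → 0; observed 1. Eliminates M0 stuck-at-1, M0 inverted output, M1 stuck-at-0, M1 inverted output, M2 stuck-at-1, M2 inverted output, M3 stuck-at-0.
Only M3 inverted output is consistent with every test.

M3 inverted output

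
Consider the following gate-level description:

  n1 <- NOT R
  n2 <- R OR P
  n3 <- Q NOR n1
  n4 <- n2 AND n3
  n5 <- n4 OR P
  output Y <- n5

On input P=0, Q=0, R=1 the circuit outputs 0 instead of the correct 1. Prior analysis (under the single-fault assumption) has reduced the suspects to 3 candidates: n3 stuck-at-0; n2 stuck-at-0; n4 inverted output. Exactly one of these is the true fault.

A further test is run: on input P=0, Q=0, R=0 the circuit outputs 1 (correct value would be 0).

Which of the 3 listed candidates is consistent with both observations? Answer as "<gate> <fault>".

Evaluate each candidate on input P=0, Q=0, R=0:
  n3 stuck-at-0: n1=1, n2=0, n3=0 [stuck-at-0], n4=0, n5=0 → 0 — eliminated
  n2 stuck-at-0: n1=1, n2=0 [stuck-at-0], n3=0, n4=0, n5=0 → 0 — eliminated
  n4 inverted output: n1=1, n2=0, n3=0, n4=1 [inverted output], n5=1 → 1 — matches
Only n4 inverted output reproduces the observed 1.

n4 inverted output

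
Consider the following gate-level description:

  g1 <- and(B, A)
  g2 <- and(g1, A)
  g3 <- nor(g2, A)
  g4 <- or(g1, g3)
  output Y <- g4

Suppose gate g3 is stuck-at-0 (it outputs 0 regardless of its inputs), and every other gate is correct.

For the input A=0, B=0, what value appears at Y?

Propagate with g3 forced: g1=0, g2=0, g3=0 [stuck-at-0], g4=0.
So Y = 0. (Without the fault it would be 1.)

0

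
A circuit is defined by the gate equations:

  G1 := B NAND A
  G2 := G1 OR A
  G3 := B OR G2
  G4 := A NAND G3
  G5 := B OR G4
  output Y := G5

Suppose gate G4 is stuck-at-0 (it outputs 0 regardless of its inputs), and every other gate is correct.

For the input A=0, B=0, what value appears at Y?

Propagate with G4 forced: G1=1, G2=1, G3=1, G4=0 [stuck-at-0], G5=0.
So Y = 0. (Without the fault it would be 1.)

0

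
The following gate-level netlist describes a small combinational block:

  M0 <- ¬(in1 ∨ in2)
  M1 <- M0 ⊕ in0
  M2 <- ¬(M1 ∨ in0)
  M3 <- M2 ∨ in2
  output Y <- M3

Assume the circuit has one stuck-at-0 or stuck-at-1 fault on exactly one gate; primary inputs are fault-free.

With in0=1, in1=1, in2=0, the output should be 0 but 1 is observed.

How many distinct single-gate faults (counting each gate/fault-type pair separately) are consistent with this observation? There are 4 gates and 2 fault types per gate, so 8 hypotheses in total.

2

Fault-free: M0=0, M1=1, M2=0, M3=0 → 0. Observed 1.
  M0 stuck-at-0: output 0 ✗
  M0 stuck-at-1: output 0 ✗
  M1 stuck-at-0: output 0 ✗
  M1 stuck-at-1: output 0 ✗
  M2 stuck-at-0: output 0 ✗
  M2 stuck-at-1: output 1 ✓
  M3 stuck-at-0: output 0 ✗
  M3 stuck-at-1: output 1 ✓
Consistent faults: {M2 stuck-at-1, M3 stuck-at-1} — 2 in all.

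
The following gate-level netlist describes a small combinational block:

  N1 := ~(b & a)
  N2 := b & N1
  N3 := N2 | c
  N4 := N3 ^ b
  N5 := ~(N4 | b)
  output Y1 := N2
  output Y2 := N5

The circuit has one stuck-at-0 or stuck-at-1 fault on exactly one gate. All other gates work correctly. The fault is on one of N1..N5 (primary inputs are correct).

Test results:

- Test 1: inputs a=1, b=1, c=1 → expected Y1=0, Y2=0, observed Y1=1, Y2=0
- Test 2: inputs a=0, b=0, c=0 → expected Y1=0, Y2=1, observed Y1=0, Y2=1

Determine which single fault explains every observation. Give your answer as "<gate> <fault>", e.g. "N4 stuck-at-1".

N1 stuck-at-1

Fault-free values for test 1 (a=1, b=1, c=1): N1=0, N2=0, N3=1, N4=0, N5=0, giving Y1=0, Y2=0. Observed Y1=1, Y2=0.
Test 1: faults giving observed Y1=1, Y2=0 are {N1 stuck-at-1, N2 stuck-at-1}.
Test 2 (a=0, b=0, c=0): fault-free N1=1, N2=0, N3=0, N4=0, N5=1 → Y1=0, Y2=1; observed Y1=0, Y2=1. Eliminates N2 stuck-at-1.
Only N1 stuck-at-1 is consistent with every test.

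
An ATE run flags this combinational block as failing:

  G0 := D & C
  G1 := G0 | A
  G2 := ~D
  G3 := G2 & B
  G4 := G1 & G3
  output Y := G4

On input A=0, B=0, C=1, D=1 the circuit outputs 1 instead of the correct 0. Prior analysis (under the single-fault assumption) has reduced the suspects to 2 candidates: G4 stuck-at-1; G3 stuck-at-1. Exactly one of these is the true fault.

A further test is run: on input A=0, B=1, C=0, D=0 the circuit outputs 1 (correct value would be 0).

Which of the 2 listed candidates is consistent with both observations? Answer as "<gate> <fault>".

G4 stuck-at-1

Evaluate each candidate on input A=0, B=1, C=0, D=0:
  G4 stuck-at-1: G0=0, G1=0, G2=1, G3=1, G4=1 [stuck-at-1] → 1 — matches
  G3 stuck-at-1: G0=0, G1=0, G2=1, G3=1 [stuck-at-1], G4=0 → 0 — eliminated
Only G4 stuck-at-1 reproduces the observed 1.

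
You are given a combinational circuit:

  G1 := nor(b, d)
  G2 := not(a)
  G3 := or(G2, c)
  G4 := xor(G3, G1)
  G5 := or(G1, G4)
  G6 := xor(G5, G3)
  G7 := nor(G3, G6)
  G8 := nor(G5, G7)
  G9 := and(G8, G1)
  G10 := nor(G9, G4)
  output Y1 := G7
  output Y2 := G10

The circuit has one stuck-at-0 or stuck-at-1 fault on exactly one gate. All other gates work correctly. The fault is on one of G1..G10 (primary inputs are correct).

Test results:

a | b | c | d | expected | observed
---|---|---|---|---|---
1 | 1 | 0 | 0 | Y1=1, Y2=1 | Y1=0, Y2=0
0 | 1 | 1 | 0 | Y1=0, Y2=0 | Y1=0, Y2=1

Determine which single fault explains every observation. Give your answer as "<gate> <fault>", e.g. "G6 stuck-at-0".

Fault-free values for test 1 (a=1, b=1, c=0, d=0): G1=0, G2=0, G3=0, G4=0, G5=0, G6=0, G7=1, G8=0, G9=0, G10=1, giving Y1=1, Y2=1. Observed Y1=0, Y2=0.
Test 1: faults giving observed Y1=0, Y2=0 are {G1 stuck-at-1, G2 stuck-at-1, G3 stuck-at-1, G4 stuck-at-1}.
Test 2 (a=0, b=1, c=1, d=0): fault-free G1=0, G2=1, G3=1, G4=1, G5=1, G6=0, G7=0, G8=0, G9=0, G10=0 → Y1=0, Y2=0; observed Y1=0, Y2=1. Eliminates G2 stuck-at-1, G3 stuck-at-1, G4 stuck-at-1.
Only G1 stuck-at-1 is consistent with every test.

G1 stuck-at-1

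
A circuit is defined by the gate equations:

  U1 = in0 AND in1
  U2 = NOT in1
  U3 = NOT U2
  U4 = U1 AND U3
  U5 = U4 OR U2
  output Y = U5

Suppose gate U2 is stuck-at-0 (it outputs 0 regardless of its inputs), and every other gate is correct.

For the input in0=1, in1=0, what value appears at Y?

Propagate with U2 forced: U1=0, U2=0 [stuck-at-0], U3=1, U4=0, U5=0.
So Y = 0. (Without the fault it would be 1.)

0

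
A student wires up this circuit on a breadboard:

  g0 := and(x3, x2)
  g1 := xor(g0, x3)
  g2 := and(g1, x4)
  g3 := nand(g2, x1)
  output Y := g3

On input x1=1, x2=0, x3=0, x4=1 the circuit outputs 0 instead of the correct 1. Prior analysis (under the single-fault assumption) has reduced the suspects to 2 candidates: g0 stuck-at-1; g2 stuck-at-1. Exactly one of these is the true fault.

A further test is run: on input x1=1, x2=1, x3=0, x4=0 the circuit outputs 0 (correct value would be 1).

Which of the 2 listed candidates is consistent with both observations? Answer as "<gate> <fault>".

g2 stuck-at-1

Evaluate each candidate on input x1=1, x2=1, x3=0, x4=0:
  g0 stuck-at-1: g0=1 [stuck-at-1], g1=1, g2=0, g3=1 → 1 — eliminated
  g2 stuck-at-1: g0=0, g1=0, g2=1 [stuck-at-1], g3=0 → 0 — matches
Only g2 stuck-at-1 reproduces the observed 0.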